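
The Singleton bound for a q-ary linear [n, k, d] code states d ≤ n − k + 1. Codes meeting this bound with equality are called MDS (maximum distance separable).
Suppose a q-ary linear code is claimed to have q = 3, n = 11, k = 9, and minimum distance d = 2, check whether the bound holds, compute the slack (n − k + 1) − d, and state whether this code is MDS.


Singleton RHS = n − k + 1 = 3, slack = 1, bound satisfied, not MDS.

Singleton bound: d ≤ n − k + 1.
Here n = 11, k = 9, so n − k + 1 = 3.
Given d = 2, check d ≤ 3: YES.
Slack = (n − k + 1) − d = 1.
The code is NOT MDS (slack = 1 > 0).
Description: the claimed parameters are [11, 9, 2]_3; such a code would be non-MDS.


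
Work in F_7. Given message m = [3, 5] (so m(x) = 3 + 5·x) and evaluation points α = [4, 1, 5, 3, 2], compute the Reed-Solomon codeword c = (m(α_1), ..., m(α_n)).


c = [2, 1, 0, 4, 6]

Message polynomial: m(x) = 3 + 5·x (mod 7).
For each evaluation point α_i, compute m(α_i) mod 7:
  α_1 = 4: Horner steps 5 → 2, so m(4) = 2.
  α_2 = 1: Horner steps 5 → 1, so m(1) = 1.
  α_3 = 5: Horner steps 5 → 0, so m(5) = 0.
  α_4 = 3: Horner steps 5 → 4, so m(3) = 4.
  α_5 = 2: Horner steps 5 → 6, so m(2) = 6.
Codeword c = [2, 1, 0, 4, 6] ∈ F_7^5.


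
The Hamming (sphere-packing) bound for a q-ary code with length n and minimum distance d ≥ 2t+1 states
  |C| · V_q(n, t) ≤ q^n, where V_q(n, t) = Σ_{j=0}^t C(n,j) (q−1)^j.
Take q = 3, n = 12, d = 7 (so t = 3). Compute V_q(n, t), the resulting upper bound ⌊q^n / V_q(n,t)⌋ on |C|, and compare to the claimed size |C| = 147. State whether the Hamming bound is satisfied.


V_q(n, t) = 2049, q^n = 531441, Hamming bound = 259, |C| = 147 ≤ bound (satisfied).

Step 1: Compute V_q(n, t) = Σ_{j=0}^3 C(n, j) (q−1)^j.
  j = 0: C(12,0)·(2)^0 = 1·1 = 1.
  j = 1: C(12,1)·(2)^1 = 12·2 = 24.
  j = 2: C(12,2)·(2)^2 = 66·4 = 264.
  j = 3: C(12,3)·(2)^3 = 220·8 = 1760.
  V_q(n, t) = 1 + 24 + 264 + 1760 = 2049.
Step 2: q^n = 3^12 = 531441.
Step 3: Hamming bound ⌊q^n / V_q(n,t)⌋ = ⌊531441/2049⌋ = 259.
Step 4: Compare |C| = 147 to 259: satisfied.
The claimed |C| lies below the Hamming bound.


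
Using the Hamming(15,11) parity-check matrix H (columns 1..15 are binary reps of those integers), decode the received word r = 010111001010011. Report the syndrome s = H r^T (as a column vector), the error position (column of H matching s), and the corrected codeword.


s = (0, 1, 1, 0)^T, error position = 6, corrected codeword c = 010110001010011

Compute s = H r^T mod 2 one row at a time:
  s_1 = 0 + 1 + 0 + 1 + 0 + 0 + 1 + 1 = 4 ≡ 0 (mod 2).
  s_2 = 1 + 1 + 1 + 0 + 0 + 0 + 1 + 1 = 5 ≡ 1 (mod 2).
  s_3 = 1 + 0 + 1 + 0 + 0 + 1 + 1 + 1 = 5 ≡ 1 (mod 2).
  s_4 = 0 + 0 + 1 + 0 + 1 + 1 + 0 + 1 = 4 ≡ 0 (mod 2).
s = (0, 1, 1, 0)^T — this equals column 6 of H (binary 0110), so error is at position 6.
Correct: flip bit 6 of r = 010111001010011 to get c = 010110001010011.


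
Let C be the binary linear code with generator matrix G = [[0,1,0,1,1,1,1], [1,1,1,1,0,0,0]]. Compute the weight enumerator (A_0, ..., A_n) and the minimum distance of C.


Weight distribution: A_0 = 1, A_4 = 1, A_5 = 2. Minimum distance d = 4.

Enumerate all 2^2 = 4 messages m ∈ F_2^2.
For each, compute codeword c = mG in F_2^7, then tally its weight.
  m = 00 → c = 0000000, weight = 0.
  m = 10 → c = 0101111, weight = 5.
  m = 01 → c = 1111000, weight = 4.
  m = 11 → c = 1010111, weight = 5.
Tally weights:
  weight 0: 1 codewords.
  weight 4: 1 codewords.
  weight 5: 2 codewords.
Minimum distance d = smallest w > 0 with A_w > 0 = 4.
Sanity: Σ A_w = 4 = 2^2 = 4 ✓.


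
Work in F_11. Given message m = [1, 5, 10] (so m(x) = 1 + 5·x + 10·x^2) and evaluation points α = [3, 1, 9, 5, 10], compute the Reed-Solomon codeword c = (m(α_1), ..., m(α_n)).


c = [7, 5, 9, 1, 6]

Message polynomial: m(x) = 1 + 5·x + 10·x^2 (mod 11).
For each evaluation point α_i, compute m(α_i) mod 11:
  α_1 = 3: Horner steps 10 → 2 → 7, so m(3) = 7.
  α_2 = 1: Horner steps 10 → 4 → 5, so m(1) = 5.
  α_3 = 9: Horner steps 10 → 7 → 9, so m(9) = 9.
  α_4 = 5: Horner steps 10 → 0 → 1, so m(5) = 1.
  α_5 = 10: Horner steps 10 → 6 → 6, so m(10) = 6.
Codeword c = [7, 5, 9, 1, 6] ∈ F_11^5.


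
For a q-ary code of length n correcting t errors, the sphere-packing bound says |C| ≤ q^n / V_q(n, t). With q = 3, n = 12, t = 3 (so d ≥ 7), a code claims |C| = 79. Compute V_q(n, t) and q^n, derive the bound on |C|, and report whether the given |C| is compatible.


V_q(n, t) = 2049, q^n = 531441, Hamming bound = 259, |C| = 79 ≤ bound (satisfied).

Step 1: Compute V_q(n, t) = Σ_{j=0}^3 C(n, j) (q−1)^j.
  j = 0: C(12,0)·(2)^0 = 1·1 = 1.
  j = 1: C(12,1)·(2)^1 = 12·2 = 24.
  j = 2: C(12,2)·(2)^2 = 66·4 = 264.
  j = 3: C(12,3)·(2)^3 = 220·8 = 1760.
  V_q(n, t) = 1 + 24 + 264 + 1760 = 2049.
Step 2: q^n = 3^12 = 531441.
Step 3: Hamming bound ⌊q^n / V_q(n,t)⌋ = ⌊531441/2049⌋ = 259.
Step 4: Compare |C| = 79 to 259: satisfied.
The claimed |C| lies below the Hamming bound.


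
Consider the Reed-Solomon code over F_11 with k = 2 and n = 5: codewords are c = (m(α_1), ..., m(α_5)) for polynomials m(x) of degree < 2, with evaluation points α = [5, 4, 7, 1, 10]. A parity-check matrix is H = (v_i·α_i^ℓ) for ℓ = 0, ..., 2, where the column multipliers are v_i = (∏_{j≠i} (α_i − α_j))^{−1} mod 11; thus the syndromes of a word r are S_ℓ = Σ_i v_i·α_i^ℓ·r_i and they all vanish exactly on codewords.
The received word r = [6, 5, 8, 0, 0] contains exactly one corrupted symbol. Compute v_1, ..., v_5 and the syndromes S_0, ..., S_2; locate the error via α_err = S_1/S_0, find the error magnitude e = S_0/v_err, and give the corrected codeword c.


S = (2, 2, 2), error at position 4, error magnitude e = 9, c = [6, 5, 8, 2, 0].

Step 1: column multipliers v_i = (∏_{j≠i}(α_i − α_j))^{−1} mod 11.
  i = 1 (α = 5): (5−4)(5−7)(5−1)(5−10) = 1·(−2)·4·(−5) = 40 ≡ 7, so v_1 = 7^{−1} = 8 (mod 11).
  i = 2 (α = 4): (4−5)(4−7)(4−1)(4−10) = (−1)·(−3)·3·(−6) = −54 ≡ 1, so v_2 = 1^{−1} = 1 (mod 11).
  i = 3 (α = 7): (7−5)(7−4)(7−1)(7−10) = 2·3·6·(−3) = −108 ≡ 2, so v_3 = 2^{−1} = 6 (mod 11).
  i = 4 (α = 1): (1−5)(1−4)(1−7)(1−10) = (−4)·(−3)·(−6)·(−9) = 648 ≡ 10, so v_4 = 10^{−1} = 10 (mod 11).
  i = 5 (α = 10): (10−5)(10−4)(10−7)(10−1) = 5·6·3·9 = 810 ≡ 7, so v_5 = 7^{−1} = 8 (mod 11).
  v = [8, 1, 6, 10, 8].
Step 2: syndromes of r = [6, 5, 8, 0, 0] (all sums mod 11).
  S_0 = Σ v_i r_i = 8·6 + 1·5 + 6·8 + 10·0 + 8·0 = 101 ≡ 2.
  S_1 = Σ v_i α_i r_i = 8·5·6 + 1·4·5 + 6·7·8 + 10·1·0 + 8·10·0 = 596 ≡ 2.
  α_i^2 mod 11 = [3, 5, 5, 1, 1].
  S_2 = Σ v_i α_i^2 r_i = 8·3·6 + 1·5·5 + 6·5·8 + 10·1·0 + 8·1·0 = 409 ≡ 2.
  S = (2, 2, 2) ≠ 0, so r is not a codeword (an error is present).
Step 3: locate the error. For a single error e at position i, S_ℓ = v_i·e·α_i^ℓ, so α_err = S_1/S_0.
  S_0^{−1} = 2^{−1} = 6 (mod 11), so α_err = 2·6 = 12 ≡ 1 = α_4. Error position i = 4.
  Consistency check: S_2/S_1 = 2·6 = 12 ≡ 1 = α_err ✓ (single-error assumption holds).
Step 4: error magnitude e = S_0/v_4 = S_0·∏_{j≠4}(α_4 − α_j) = 2·10 = 20 ≡ 9 (mod 11).
Step 5: correct position 4: c_4 = r_4 − e = 0 − 9 ≡ 2 (mod 11). Hence c = [6, 5, 8, 2, 0].
  Check: interpolating c through the α_i gives m(x) = 1 + 1·x (degree < 2) with m(α_i) = c_i for every i, so c is indeed a codeword.


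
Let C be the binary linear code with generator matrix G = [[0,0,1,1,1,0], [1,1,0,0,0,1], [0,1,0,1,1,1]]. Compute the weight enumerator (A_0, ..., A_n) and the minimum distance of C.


Weight distribution: A_0 = 1, A_2 = 1, A_3 = 4, A_4 = 1, A_6 = 1. Minimum distance d = 2.

Enumerate all 2^3 = 8 messages m ∈ F_2^3.
For each, compute codeword c = mG in F_2^6, then tally its weight.
  m = 000 → c = 000000, weight = 0.
  m = 100 → c = 001110, weight = 3.
  m = 010 → c = 110001, weight = 3.
  m = 110 → c = 111111, weight = 6.
  m = 001 → c = 010111, weight = 4.
  m = 101 → c = 011001, weight = 3.
  m = 011 → c = 100110, weight = 3.
  m = 111 → c = 101000, weight = 2.
Tally weights:
  weight 0: 1 codewords.
  weight 2: 1 codewords.
  weight 3: 4 codewords.
  weight 4: 1 codewords.
  weight 6: 1 codewords.
Minimum distance d = smallest w > 0 with A_w > 0 = 2.
Sanity: Σ A_w = 8 = 2^3 = 8 ✓.


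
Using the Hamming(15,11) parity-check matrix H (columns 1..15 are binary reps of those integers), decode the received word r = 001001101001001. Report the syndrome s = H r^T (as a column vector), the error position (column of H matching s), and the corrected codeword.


s = (1, 0, 0, 0)^T, error position = 8, corrected codeword c = 001001111001001

Compute s = H r^T mod 2 one row at a time:
  s_1 = 0 + 1 + 0 + 0 + 1 + 0 + 0 + 1 = 3 ≡ 1 (mod 2).
  s_2 = 0 + 0 + 1 + 1 + 1 + 0 + 0 + 1 = 4 ≡ 0 (mod 2).
  s_3 = 0 + 1 + 1 + 1 + 0 + 0 + 0 + 1 = 4 ≡ 0 (mod 2).
  s_4 = 0 + 1 + 0 + 1 + 1 + 0 + 0 + 1 = 4 ≡ 0 (mod 2).
s = (1, 0, 0, 0)^T — this equals column 8 of H (binary 1000), so error is at position 8.
Correct: flip bit 8 of r = 001001101001001 to get c = 001001111001001.


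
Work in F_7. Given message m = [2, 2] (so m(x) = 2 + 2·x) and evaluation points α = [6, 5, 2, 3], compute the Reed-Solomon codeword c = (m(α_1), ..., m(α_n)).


c = [0, 5, 6, 1]

Message polynomial: m(x) = 2 + 2·x (mod 7).
For each evaluation point α_i, compute m(α_i) mod 7:
  α_1 = 6: Horner steps 2 → 0, so m(6) = 0.
  α_2 = 5: Horner steps 2 → 5, so m(5) = 5.
  α_3 = 2: Horner steps 2 → 6, so m(2) = 6.
  α_4 = 3: Horner steps 2 → 1, so m(3) = 1.
Codeword c = [0, 5, 6, 1] ∈ F_7^4.


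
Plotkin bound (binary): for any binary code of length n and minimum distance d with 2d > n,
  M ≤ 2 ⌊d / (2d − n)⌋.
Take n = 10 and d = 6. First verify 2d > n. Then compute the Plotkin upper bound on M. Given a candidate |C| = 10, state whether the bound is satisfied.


Plotkin bound M ≤ 6; given |C| = 10 > bound (violated).

Check applicability: 2d = 12, n = 10.
2d − n = 2 > 0, so Plotkin applies.
Compute d/(2d−n) = 6/2 ≈ 3.0000.
⌊d/(2d−n)⌋ = 3.
Plotkin bound: M ≤ 2·3 = 6.
Given |C| = 10, check: VIOLATED.
This |C| is above the Plotkin bound, so no binary code with n = 10, d = 6 and 10 codewords exists.


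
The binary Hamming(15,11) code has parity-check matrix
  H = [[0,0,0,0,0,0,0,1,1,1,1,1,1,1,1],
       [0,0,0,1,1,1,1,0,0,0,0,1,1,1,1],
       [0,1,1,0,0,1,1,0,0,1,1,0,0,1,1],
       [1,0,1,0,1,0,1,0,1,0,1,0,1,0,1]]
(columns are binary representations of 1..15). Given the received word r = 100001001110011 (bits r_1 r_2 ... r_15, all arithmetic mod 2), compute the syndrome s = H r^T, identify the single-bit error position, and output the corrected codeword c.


s = (1, 1, 1, 0)^T, error position = 14, corrected codeword c = 100001001110001

Compute s = H r^T mod 2 one row at a time:
  s_1 = 0 + 1 + 1 + 1 + 0 + 0 + 1 + 1 = 5 ≡ 1 (mod 2).
  s_2 = 0 + 0 + 1 + 0 + 0 + 0 + 1 + 1 = 3 ≡ 1 (mod 2).
  s_3 = 0 + 0 + 1 + 0 + 1 + 1 + 1 + 1 = 5 ≡ 1 (mod 2).
  s_4 = 1 + 0 + 0 + 0 + 1 + 1 + 0 + 1 = 4 ≡ 0 (mod 2).
s = (1, 1, 1, 0)^T — this equals column 14 of H (binary 1110), so error is at position 14.
Correct: flip bit 14 of r = 100001001110011 to get c = 100001001110001.


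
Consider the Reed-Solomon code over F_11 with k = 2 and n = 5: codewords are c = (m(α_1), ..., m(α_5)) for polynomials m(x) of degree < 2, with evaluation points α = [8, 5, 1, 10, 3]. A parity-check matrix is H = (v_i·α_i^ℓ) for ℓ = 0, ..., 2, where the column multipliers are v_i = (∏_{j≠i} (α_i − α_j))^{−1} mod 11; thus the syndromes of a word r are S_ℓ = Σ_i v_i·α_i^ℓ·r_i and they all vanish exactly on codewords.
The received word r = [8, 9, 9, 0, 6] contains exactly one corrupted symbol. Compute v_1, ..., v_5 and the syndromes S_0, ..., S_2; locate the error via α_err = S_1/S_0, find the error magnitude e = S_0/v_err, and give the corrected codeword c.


S = (8, 8, 8), error at position 3, error magnitude e = 6, c = [8, 9, 3, 0, 6].

Step 1: column multipliers v_i = (∏_{j≠i}(α_i − α_j))^{−1} mod 11.
  i = 1 (α = 8): (8−5)(8−1)(8−10)(8−3) = 3·7·(−2)·5 = −210 ≡ 10, so v_1 = 10^{−1} = 10 (mod 11).
  i = 2 (α = 5): (5−8)(5−1)(5−10)(5−3) = (−3)·4·(−5)·2 = 120 ≡ 10, so v_2 = 10^{−1} = 10 (mod 11).
  i = 3 (α = 1): (1−8)(1−5)(1−10)(1−3) = (−7)·(−4)·(−9)·(−2) = 504 ≡ 9, so v_3 = 9^{−1} = 5 (mod 11).
  i = 4 (α = 10): (10−8)(10−5)(10−1)(10−3) = 2·5·9·7 = 630 ≡ 3, so v_4 = 3^{−1} = 4 (mod 11).
  i = 5 (α = 3): (3−8)(3−5)(3−1)(3−10) = (−5)·(−2)·2·(−7) = −140 ≡ 3, so v_5 = 3^{−1} = 4 (mod 11).
  v = [10, 10, 5, 4, 4].
Step 2: syndromes of r = [8, 9, 9, 0, 6] (all sums mod 11).
  S_0 = Σ v_i r_i = 10·8 + 10·9 + 5·9 + 4·0 + 4·6 = 239 ≡ 8.
  S_1 = Σ v_i α_i r_i = 10·8·8 + 10·5·9 + 5·1·9 + 4·10·0 + 4·3·6 = 1207 ≡ 8.
  α_i^2 mod 11 = [9, 3, 1, 1, 9].
  S_2 = Σ v_i α_i^2 r_i = 10·9·8 + 10·3·9 + 5·1·9 + 4·1·0 + 4·9·6 = 1251 ≡ 8.
  S = (8, 8, 8) ≠ 0, so r is not a codeword (an error is present).
Step 3: locate the error. For a single error e at position i, S_ℓ = v_i·e·α_i^ℓ, so α_err = S_1/S_0.
  S_0^{−1} = 8^{−1} = 7 (mod 11), so α_err = 8·7 = 56 ≡ 1 = α_3. Error position i = 3.
  Consistency check: S_2/S_1 = 8·7 = 56 ≡ 1 = α_err ✓ (single-error assumption holds).
Step 4: error magnitude e = S_0/v_3 = S_0·∏_{j≠3}(α_3 − α_j) = 8·9 = 72 ≡ 6 (mod 11).
Step 5: correct position 3: c_3 = r_3 − e = 9 − 6 ≡ 3 (mod 11). Hence c = [8, 9, 3, 0, 6].
  Check: interpolating c through the α_i gives m(x) = 7 + 7·x (degree < 2) with m(α_i) = c_i for every i, so c is indeed a codeword.


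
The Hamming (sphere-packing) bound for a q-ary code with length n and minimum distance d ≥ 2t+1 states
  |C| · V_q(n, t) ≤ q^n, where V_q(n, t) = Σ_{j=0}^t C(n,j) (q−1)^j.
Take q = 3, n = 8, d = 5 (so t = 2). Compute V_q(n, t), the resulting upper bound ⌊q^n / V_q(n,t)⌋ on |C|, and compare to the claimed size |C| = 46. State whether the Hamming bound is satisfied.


V_q(n, t) = 129, q^n = 6561, Hamming bound = 50, |C| = 46 ≤ bound (satisfied).

Step 1: Compute V_q(n, t) = Σ_{j=0}^2 C(n, j) (q−1)^j.
  j = 0: C(8,0)·(2)^0 = 1·1 = 1.
  j = 1: C(8,1)·(2)^1 = 8·2 = 16.
  j = 2: C(8,2)·(2)^2 = 28·4 = 112.
  V_q(n, t) = 1 + 16 + 112 = 129.
Step 2: q^n = 3^8 = 6561.
Step 3: Hamming bound ⌊q^n / V_q(n,t)⌋ = ⌊6561/129⌋ = 50.
Step 4: Compare |C| = 46 to 50: satisfied.
The claimed |C| lies below the Hamming bound.


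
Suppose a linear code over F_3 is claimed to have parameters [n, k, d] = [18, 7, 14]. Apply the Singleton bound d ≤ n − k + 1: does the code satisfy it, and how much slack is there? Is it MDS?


Singleton RHS = n − k + 1 = 12, slack = -2, bound violated (no such code; not MDS).

Singleton bound: d ≤ n − k + 1.
Here n = 18, k = 7, so n − k + 1 = 12.
Given d = 14, check d ≤ 12: NO.
Slack = (n − k + 1) − d = -2.
The slack is negative: d = 14 exceeds n − k + 1 = 12 by 2, so the Singleton bound is violated and no linear [18, 7, 14]_3 code can exist. In particular it is not MDS (MDS requires d = n − k + 1 exactly).
Description: the claimed parameters are [18, 7, 14]_3; such a code would be impossible (violates the Singleton bound).


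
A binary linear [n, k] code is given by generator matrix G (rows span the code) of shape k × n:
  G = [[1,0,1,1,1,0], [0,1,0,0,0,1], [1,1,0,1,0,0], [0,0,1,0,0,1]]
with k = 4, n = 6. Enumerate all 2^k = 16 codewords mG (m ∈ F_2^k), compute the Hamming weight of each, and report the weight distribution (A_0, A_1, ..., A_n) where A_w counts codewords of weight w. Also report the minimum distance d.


Weight distribution: A_0 = 1, A_1 = 1, A_2 = 3, A_3 = 6, A_4 = 3, A_5 = 1, A_6 = 1. Minimum distance d = 1.

Enumerate all 2^4 = 16 messages m ∈ F_2^4.
For each, compute codeword c = mG in F_2^6, then tally its weight.
  m = 0000 → c = 000000, weight = 0.
  m = 1000 → c = 101110, weight = 4.
  m = 0100 → c = 010001, weight = 2.
  m = 1100 → c = 111111, weight = 6.
  m = 0010 → c = 110100, weight = 3.
  m = 1010 → c = 011010, weight = 3.
  m = 0110 → c = 100101, weight = 3.
  m = 1110 → c = 001011, weight = 3.
  m = 0001 → c = 001001, weight = 2.
  m = 1001 → c = 100111, weight = 4.
  m = 0101 → c = 011000, weight = 2.
  m = 1101 → c = 110110, weight = 4.
  m = 0011 → c = 111101, weight = 5.
  m = 1011 → c = 010011, weight = 3.
  m = 0111 → c = 101100, weight = 3.
  m = 1111 → c = 000010, weight = 1.
Tally weights:
  weight 0: 1 codewords.
  weight 1: 1 codewords.
  weight 2: 3 codewords.
  weight 3: 6 codewords.
  weight 4: 3 codewords.
  weight 5: 1 codewords.
  weight 6: 1 codewords.
Minimum distance d = smallest w > 0 with A_w > 0 = 1.
Sanity: Σ A_w = 16 = 2^4 = 16 ✓.


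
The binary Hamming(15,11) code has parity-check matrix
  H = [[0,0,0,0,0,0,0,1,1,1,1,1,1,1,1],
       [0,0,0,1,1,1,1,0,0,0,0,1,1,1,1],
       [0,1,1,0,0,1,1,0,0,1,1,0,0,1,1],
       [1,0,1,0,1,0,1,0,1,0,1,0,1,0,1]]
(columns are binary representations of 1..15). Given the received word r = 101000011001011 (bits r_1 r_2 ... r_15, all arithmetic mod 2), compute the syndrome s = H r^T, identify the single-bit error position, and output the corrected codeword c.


s = (1, 1, 1, 0)^T, error position = 14, corrected codeword c = 101000011001001

Compute s = H r^T mod 2 one row at a time:
  s_1 = 1 + 1 + 0 + 0 + 1 + 0 + 1 + 1 = 5 ≡ 1 (mod 2).
  s_2 = 0 + 0 + 0 + 0 + 1 + 0 + 1 + 1 = 3 ≡ 1 (mod 2).
  s_3 = 0 + 1 + 0 + 0 + 0 + 0 + 1 + 1 = 3 ≡ 1 (mod 2).
  s_4 = 1 + 1 + 0 + 0 + 1 + 0 + 0 + 1 = 4 ≡ 0 (mod 2).
s = (1, 1, 1, 0)^T — this equals column 14 of H (binary 1110), so error is at position 14.
Correct: flip bit 14 of r = 101000011001011 to get c = 101000011001001.


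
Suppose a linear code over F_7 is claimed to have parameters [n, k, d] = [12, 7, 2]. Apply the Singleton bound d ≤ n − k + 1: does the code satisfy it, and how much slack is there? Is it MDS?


Singleton RHS = n − k + 1 = 6, slack = 4, bound satisfied, not MDS.

Singleton bound: d ≤ n − k + 1.
Here n = 12, k = 7, so n − k + 1 = 6.
Given d = 2, check d ≤ 6: YES.
Slack = (n − k + 1) − d = 4.
The code is NOT MDS (slack = 4 > 0).
Description: the claimed parameters are [12, 7, 2]_7; such a code would be non-MDS.


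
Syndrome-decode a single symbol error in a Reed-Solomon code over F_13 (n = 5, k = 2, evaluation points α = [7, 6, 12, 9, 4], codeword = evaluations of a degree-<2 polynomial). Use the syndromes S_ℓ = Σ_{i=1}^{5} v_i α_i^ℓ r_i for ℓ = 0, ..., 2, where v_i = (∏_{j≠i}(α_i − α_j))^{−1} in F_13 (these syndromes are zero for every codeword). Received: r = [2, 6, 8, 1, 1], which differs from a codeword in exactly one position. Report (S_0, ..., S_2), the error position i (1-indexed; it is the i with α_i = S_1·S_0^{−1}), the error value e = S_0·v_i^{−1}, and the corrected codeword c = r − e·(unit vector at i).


S = (7, 11, 8), error at position 4, error magnitude e = 7, c = [2, 6, 8, 7, 1].

Step 1: column multipliers v_i = (∏_{j≠i}(α_i − α_j))^{−1} mod 13.
  i = 1 (α = 7): (7−6)(7−12)(7−9)(7−4) = 1·(−5)·(−2)·3 = 30 ≡ 4, so v_1 = 4^{−1} = 10 (mod 13).
  i = 2 (α = 6): (6−7)(6−12)(6−9)(6−4) = (−1)·(−6)·(−3)·2 = −36 ≡ 3, so v_2 = 3^{−1} = 9 (mod 13).
  i = 3 (α = 12): (12−7)(12−6)(12−9)(12−4) = 5·6·3·8 = 720 ≡ 5, so v_3 = 5^{−1} = 8 (mod 13).
  i = 4 (α = 9): (9−7)(9−6)(9−12)(9−4) = 2·3·(−3)·5 = −90 ≡ 1, so v_4 = 1^{−1} = 1 (mod 13).
  i = 5 (α = 4): (4−7)(4−6)(4−12)(4−9) = (−3)·(−2)·(−8)·(−5) = 240 ≡ 6, so v_5 = 6^{−1} = 11 (mod 13).
  v = [10, 9, 8, 1, 11].
Step 2: syndromes of r = [2, 6, 8, 1, 1] (all sums mod 13).
  S_0 = Σ v_i r_i = 10·2 + 9·6 + 8·8 + 1·1 + 11·1 = 150 ≡ 7.
  S_1 = Σ v_i α_i r_i = 10·7·2 + 9·6·6 + 8·12·8 + 1·9·1 + 11·4·1 = 1285 ≡ 11.
  α_i^2 mod 13 = [10, 10, 1, 3, 3].
  S_2 = Σ v_i α_i^2 r_i = 10·10·2 + 9·10·6 + 8·1·8 + 1·3·1 + 11·3·1 = 840 ≡ 8.
  S = (7, 11, 8) ≠ 0, so r is not a codeword (an error is present).
Step 3: locate the error. For a single error e at position i, S_ℓ = v_i·e·α_i^ℓ, so α_err = S_1/S_0.
  S_0^{−1} = 7^{−1} = 2 (mod 13), so α_err = 11·2 = 22 ≡ 9 = α_4. Error position i = 4.
  Consistency check: S_2/S_1 = 8·6 = 48 ≡ 9 = α_err ✓ (single-error assumption holds).
Step 4: error magnitude e = S_0/v_4 = S_0·∏_{j≠4}(α_4 − α_j) = 7·1 = 7 ≡ 7 (mod 13).
Step 5: correct position 4: c_4 = r_4 − e = 1 − 7 ≡ 7 (mod 13). Hence c = [2, 6, 8, 7, 1].
  Check: interpolating c through the α_i gives m(x) = 4 + 9·x (degree < 2) with m(α_i) = c_i for every i, so c is indeed a codeword.


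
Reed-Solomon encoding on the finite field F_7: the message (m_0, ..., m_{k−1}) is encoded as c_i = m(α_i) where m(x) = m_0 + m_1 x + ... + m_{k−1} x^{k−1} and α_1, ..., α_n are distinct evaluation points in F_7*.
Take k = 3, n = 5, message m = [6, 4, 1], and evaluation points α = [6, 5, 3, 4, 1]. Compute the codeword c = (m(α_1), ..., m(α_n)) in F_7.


c = [3, 2, 6, 3, 4]

Message polynomial: m(x) = 6 + 4·x + 1·x^2 (mod 7).
For each evaluation point α_i, compute m(α_i) mod 7:
  α_1 = 6: Horner steps 1 → 3 → 3, so m(6) = 3.
  α_2 = 5: Horner steps 1 → 2 → 2, so m(5) = 2.
  α_3 = 3: Horner steps 1 → 0 → 6, so m(3) = 6.
  α_4 = 4: Horner steps 1 → 1 → 3, so m(4) = 3.
  α_5 = 1: Horner steps 1 → 5 → 4, so m(1) = 4.
Codeword c = [3, 2, 6, 3, 4] ∈ F_7^5.


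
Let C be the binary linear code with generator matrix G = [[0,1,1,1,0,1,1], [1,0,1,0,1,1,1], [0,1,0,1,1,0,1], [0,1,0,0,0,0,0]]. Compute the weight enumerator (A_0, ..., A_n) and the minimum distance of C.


Weight distribution: A_0 = 1, A_1 = 1, A_2 = 1, A_3 = 4, A_4 = 5, A_5 = 3, A_6 = 1. Minimum distance d = 1.

Enumerate all 2^4 = 16 messages m ∈ F_2^4.
For each, compute codeword c = mG in F_2^7, then tally its weight.
  m = 0000 → c = 0000000, weight = 0.
  m = 1000 → c = 0111011, weight = 5.
  m = 0100 → c = 1010111, weight = 5.
  m = 1100 → c = 1101100, weight = 4.
  m = 0010 → c = 0101101, weight = 4.
  m = 1010 → c = 0010110, weight = 3.
  m = 0110 → c = 1111010, weight = 5.
  m = 1110 → c = 1000001, weight = 2.
  m = 0001 → c = 0100000, weight = 1.
  m = 1001 → c = 0011011, weight = 4.
  m = 0101 → c = 1110111, weight = 6.
  m = 1101 → c = 1001100, weight = 3.
  m = 0011 → c = 0001101, weight = 3.
  m = 1011 → c = 0110110, weight = 4.
  m = 0111 → c = 1011010, weight = 4.
  m = 1111 → c = 1100001, weight = 3.
Tally weights:
  weight 0: 1 codewords.
  weight 1: 1 codewords.
  weight 2: 1 codewords.
  weight 3: 4 codewords.
  weight 4: 5 codewords.
  weight 5: 3 codewords.
  weight 6: 1 codewords.
Minimum distance d = smallest w > 0 with A_w > 0 = 1.
Sanity: Σ A_w = 16 = 2^4 = 16 ✓.


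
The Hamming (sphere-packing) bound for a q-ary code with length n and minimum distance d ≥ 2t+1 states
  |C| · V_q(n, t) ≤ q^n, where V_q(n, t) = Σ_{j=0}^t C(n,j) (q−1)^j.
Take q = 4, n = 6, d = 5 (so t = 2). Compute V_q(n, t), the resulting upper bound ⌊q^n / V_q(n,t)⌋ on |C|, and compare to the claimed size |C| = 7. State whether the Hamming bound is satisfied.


V_q(n, t) = 154, q^n = 4096, Hamming bound = 26, |C| = 7 ≤ bound (satisfied).

Step 1: Compute V_q(n, t) = Σ_{j=0}^2 C(n, j) (q−1)^j.
  j = 0: C(6,0)·(3)^0 = 1·1 = 1.
  j = 1: C(6,1)·(3)^1 = 6·3 = 18.
  j = 2: C(6,2)·(3)^2 = 15·9 = 135.
  V_q(n, t) = 1 + 18 + 135 = 154.
Step 2: q^n = 4^6 = 4096.
Step 3: Hamming bound ⌊q^n / V_q(n,t)⌋ = ⌊4096/154⌋ = 26.
Step 4: Compare |C| = 7 to 26: satisfied.
The claimed |C| lies below the Hamming bound.


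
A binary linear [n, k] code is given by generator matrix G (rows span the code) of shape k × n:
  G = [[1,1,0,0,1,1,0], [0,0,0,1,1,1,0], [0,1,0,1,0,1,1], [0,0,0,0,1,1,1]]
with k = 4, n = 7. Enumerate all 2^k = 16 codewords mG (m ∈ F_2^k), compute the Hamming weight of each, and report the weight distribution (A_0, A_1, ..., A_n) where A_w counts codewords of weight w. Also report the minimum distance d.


Weight distribution: A_0 = 1, A_2 = 3, A_3 = 8, A_4 = 3, A_6 = 1. Minimum distance d = 2.

Enumerate all 2^4 = 16 messages m ∈ F_2^4.
For each, compute codeword c = mG in F_2^7, then tally its weight.
  m = 0000 → c = 0000000, weight = 0.
  m = 1000 → c = 1100110, weight = 4.
  m = 0100 → c = 0001110, weight = 3.
  m = 1100 → c = 1101000, weight = 3.
  m = 0010 → c = 0101011, weight = 4.
  m = 1010 → c = 1001101, weight = 4.
  m = 0110 → c = 0100101, weight = 3.
  m = 1110 → c = 1000011, weight = 3.
  m = 0001 → c = 0000111, weight = 3.
  m = 1001 → c = 1100001, weight = 3.
  m = 0101 → c = 0001001, weight = 2.
  m = 1101 → c = 1101111, weight = 6.
  m = 0011 → c = 0101100, weight = 3.
  m = 1011 → c = 1001010, weight = 3.
  m = 0111 → c = 0100010, weight = 2.
  m = 1111 → c = 1000100, weight = 2.
Tally weights:
  weight 0: 1 codewords.
  weight 2: 3 codewords.
  weight 3: 8 codewords.
  weight 4: 3 codewords.
  weight 6: 1 codewords.
Minimum distance d = smallest w > 0 with A_w > 0 = 2.
Sanity: Σ A_w = 16 = 2^4 = 16 ✓.


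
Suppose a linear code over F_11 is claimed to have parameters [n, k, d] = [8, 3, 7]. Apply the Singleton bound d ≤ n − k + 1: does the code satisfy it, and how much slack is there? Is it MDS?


Singleton RHS = n − k + 1 = 6, slack = -1, bound violated (no such code; not MDS).

Singleton bound: d ≤ n − k + 1.
Here n = 8, k = 3, so n − k + 1 = 6.
Given d = 7, check d ≤ 6: NO.
Slack = (n − k + 1) − d = -1.
The slack is negative: d = 7 exceeds n − k + 1 = 6 by 1, so the Singleton bound is violated and no linear [8, 3, 7]_11 code can exist. In particular it is not MDS (MDS requires d = n − k + 1 exactly).
Description: the claimed parameters are [8, 3, 7]_11; such a code would be impossible (violates the Singleton bound).


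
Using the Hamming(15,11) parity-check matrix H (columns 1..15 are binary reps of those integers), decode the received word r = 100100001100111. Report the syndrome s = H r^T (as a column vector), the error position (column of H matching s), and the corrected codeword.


s = (1, 0, 1, 0)^T, error position = 10, corrected codeword c = 100100001000111

Compute s = H r^T mod 2 one row at a time:
  s_1 = 0 + 1 + 1 + 0 + 0 + 1 + 1 + 1 = 5 ≡ 1 (mod 2).
  s_2 = 1 + 0 + 0 + 0 + 0 + 1 + 1 + 1 = 4 ≡ 0 (mod 2).
  s_3 = 0 + 0 + 0 + 0 + 1 + 0 + 1 + 1 = 3 ≡ 1 (mod 2).
  s_4 = 1 + 0 + 0 + 0 + 1 + 0 + 1 + 1 = 4 ≡ 0 (mod 2).
s = (1, 0, 1, 0)^T — this equals column 10 of H (binary 1010), so error is at position 10.
Correct: flip bit 10 of r = 100100001100111 to get c = 100100001000111.


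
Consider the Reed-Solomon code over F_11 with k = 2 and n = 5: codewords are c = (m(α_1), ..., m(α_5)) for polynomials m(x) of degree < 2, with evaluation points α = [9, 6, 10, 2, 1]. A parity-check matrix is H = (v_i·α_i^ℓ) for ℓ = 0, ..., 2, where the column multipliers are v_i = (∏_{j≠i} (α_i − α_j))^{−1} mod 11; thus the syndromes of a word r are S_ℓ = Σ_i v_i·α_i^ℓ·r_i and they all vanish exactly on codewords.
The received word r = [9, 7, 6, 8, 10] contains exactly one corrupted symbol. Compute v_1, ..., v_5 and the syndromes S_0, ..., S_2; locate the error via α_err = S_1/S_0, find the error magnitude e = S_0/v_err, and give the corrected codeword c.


S = (4, 4, 4), error at position 5, error magnitude e = 10, c = [9, 7, 6, 8, 0].

Step 1: column multipliers v_i = (∏_{j≠i}(α_i − α_j))^{−1} mod 11.
  i = 1 (α = 9): (9−6)(9−10)(9−2)(9−1) = 3·(−1)·7·8 = −168 ≡ 8, so v_1 = 8^{−1} = 7 (mod 11).
  i = 2 (α = 6): (6−9)(6−10)(6−2)(6−1) = (−3)·(−4)·4·5 = 240 ≡ 9, so v_2 = 9^{−1} = 5 (mod 11).
  i = 3 (α = 10): (10−9)(10−6)(10−2)(10−1) = 1·4·8·9 = 288 ≡ 2, so v_3 = 2^{−1} = 6 (mod 11).
  i = 4 (α = 2): (2−9)(2−6)(2−10)(2−1) = (−7)·(−4)·(−8)·1 = −224 ≡ 7, so v_4 = 7^{−1} = 8 (mod 11).
  i = 5 (α = 1): (1−9)(1−6)(1−10)(1−2) = (−8)·(−5)·(−9)·(−1) = 360 ≡ 8, so v_5 = 8^{−1} = 7 (mod 11).
  v = [7, 5, 6, 8, 7].
Step 2: syndromes of r = [9, 7, 6, 8, 10] (all sums mod 11).
  S_0 = Σ v_i r_i = 7·9 + 5·7 + 6·6 + 8·8 + 7·10 = 268 ≡ 4.
  S_1 = Σ v_i α_i r_i = 7·9·9 + 5·6·7 + 6·10·6 + 8·2·8 + 7·1·10 = 1335 ≡ 4.
  α_i^2 mod 11 = [4, 3, 1, 4, 1].
  S_2 = Σ v_i α_i^2 r_i = 7·4·9 + 5·3·7 + 6·1·6 + 8·4·8 + 7·1·10 = 719 ≡ 4.
  S = (4, 4, 4) ≠ 0, so r is not a codeword (an error is present).
Step 3: locate the error. For a single error e at position i, S_ℓ = v_i·e·α_i^ℓ, so α_err = S_1/S_0.
  S_0^{−1} = 4^{−1} = 3 (mod 11), so α_err = 4·3 = 12 ≡ 1 = α_5. Error position i = 5.
  Consistency check: S_2/S_1 = 4·3 = 12 ≡ 1 = α_err ✓ (single-error assumption holds).
Step 4: error magnitude e = S_0/v_5 = S_0·∏_{j≠5}(α_5 − α_j) = 4·8 = 32 ≡ 10 (mod 11).
Step 5: correct position 5: c_5 = r_5 − e = 10 − 10 ≡ 0 (mod 11). Hence c = [9, 7, 6, 8, 0].
  Check: interpolating c through the α_i gives m(x) = 3 + 8·x (degree < 2) with m(α_i) = c_i for every i, so c is indeed a codeword.


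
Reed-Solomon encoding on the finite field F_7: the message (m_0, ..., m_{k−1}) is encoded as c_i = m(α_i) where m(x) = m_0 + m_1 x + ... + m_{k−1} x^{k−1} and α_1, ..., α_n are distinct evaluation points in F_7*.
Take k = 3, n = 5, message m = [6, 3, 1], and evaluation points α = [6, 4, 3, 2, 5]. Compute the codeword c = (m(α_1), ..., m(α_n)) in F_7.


c = [4, 6, 3, 2, 4]

Message polynomial: m(x) = 6 + 3·x + 1·x^2 (mod 7).
For each evaluation point α_i, compute m(α_i) mod 7:
  α_1 = 6: Horner steps 1 → 2 → 4, so m(6) = 4.
  α_2 = 4: Horner steps 1 → 0 → 6, so m(4) = 6.
  α_3 = 3: Horner steps 1 → 6 → 3, so m(3) = 3.
  α_4 = 2: Horner steps 1 → 5 → 2, so m(2) = 2.
  α_5 = 5: Horner steps 1 → 1 → 4, so m(5) = 4.
Codeword c = [4, 6, 3, 2, 4] ∈ F_7^5.


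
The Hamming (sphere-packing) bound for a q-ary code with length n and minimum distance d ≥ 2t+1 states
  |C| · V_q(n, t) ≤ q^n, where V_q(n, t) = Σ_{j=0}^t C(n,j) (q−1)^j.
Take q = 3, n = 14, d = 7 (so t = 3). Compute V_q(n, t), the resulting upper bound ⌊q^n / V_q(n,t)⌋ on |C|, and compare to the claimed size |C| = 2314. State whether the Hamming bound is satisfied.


V_q(n, t) = 3305, q^n = 4782969, Hamming bound = 1447, |C| = 2314 > bound (violated).

Step 1: Compute V_q(n, t) = Σ_{j=0}^3 C(n, j) (q−1)^j.
  j = 0: C(14,0)·(2)^0 = 1·1 = 1.
  j = 1: C(14,1)·(2)^1 = 14·2 = 28.
  j = 2: C(14,2)·(2)^2 = 91·4 = 364.
  j = 3: C(14,3)·(2)^3 = 364·8 = 2912.
  V_q(n, t) = 1 + 28 + 364 + 2912 = 3305.
Step 2: q^n = 3^14 = 4782969.
Step 3: Hamming bound ⌊q^n / V_q(n,t)⌋ = ⌊4782969/3305⌋ = 1447.
Step 4: Compare |C| = 2314 to 1447: violated.
The claimed |C| lies above the Hamming bound, so no 3-ary code of length 14 with d ≥ 7 can have 2314 codewords.


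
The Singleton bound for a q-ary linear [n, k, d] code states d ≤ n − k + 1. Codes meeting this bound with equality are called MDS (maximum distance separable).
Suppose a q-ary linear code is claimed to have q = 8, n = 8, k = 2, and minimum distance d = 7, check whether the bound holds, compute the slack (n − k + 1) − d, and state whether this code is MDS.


Singleton RHS = n − k + 1 = 7, slack = 0, bound satisfied, MDS.

Singleton bound: d ≤ n − k + 1.
Here n = 8, k = 2, so n − k + 1 = 7.
Given d = 7, check d ≤ 7: YES.
Slack = (n − k + 1) − d = 0.
The code is MDS (slack = 0).
Description: the claimed parameters are [8, 2, 7]_8; such a code would be MDS (meets Singleton bound).


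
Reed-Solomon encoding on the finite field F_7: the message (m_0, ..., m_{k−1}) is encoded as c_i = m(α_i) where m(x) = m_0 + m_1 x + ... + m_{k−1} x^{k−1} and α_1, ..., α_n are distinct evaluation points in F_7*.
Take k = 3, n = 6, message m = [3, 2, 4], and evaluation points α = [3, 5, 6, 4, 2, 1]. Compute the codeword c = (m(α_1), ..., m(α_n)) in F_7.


c = [3, 1, 5, 5, 2, 2]

Message polynomial: m(x) = 3 + 2·x + 4·x^2 (mod 7).
For each evaluation point α_i, compute m(α_i) mod 7:
  α_1 = 3: Horner steps 4 → 0 → 3, so m(3) = 3.
  α_2 = 5: Horner steps 4 → 1 → 1, so m(5) = 1.
  α_3 = 6: Horner steps 4 → 5 → 5, so m(6) = 5.
  α_4 = 4: Horner steps 4 → 4 → 5, so m(4) = 5.
  α_5 = 2: Horner steps 4 → 3 → 2, so m(2) = 2.
  α_6 = 1: Horner steps 4 → 6 → 2, so m(1) = 2.
Codeword c = [3, 1, 5, 5, 2, 2] ∈ F_7^6.


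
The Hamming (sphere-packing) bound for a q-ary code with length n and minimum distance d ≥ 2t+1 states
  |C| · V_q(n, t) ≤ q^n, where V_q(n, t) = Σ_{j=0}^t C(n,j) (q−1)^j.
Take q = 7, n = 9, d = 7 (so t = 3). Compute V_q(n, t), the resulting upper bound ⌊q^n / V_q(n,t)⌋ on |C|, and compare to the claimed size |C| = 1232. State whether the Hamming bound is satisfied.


V_q(n, t) = 19495, q^n = 40353607, Hamming bound = 2069, |C| = 1232 ≤ bound (satisfied).

Step 1: Compute V_q(n, t) = Σ_{j=0}^3 C(n, j) (q−1)^j.
  j = 0: C(9,0)·(6)^0 = 1·1 = 1.
  j = 1: C(9,1)·(6)^1 = 9·6 = 54.
  j = 2: C(9,2)·(6)^2 = 36·36 = 1296.
  j = 3: C(9,3)·(6)^3 = 84·216 = 18144.
  V_q(n, t) = 1 + 54 + 1296 + 18144 = 19495.
Step 2: q^n = 7^9 = 40353607.
Step 3: Hamming bound ⌊q^n / V_q(n,t)⌋ = ⌊40353607/19495⌋ = 2069.
Step 4: Compare |C| = 1232 to 2069: satisfied.
The claimed |C| lies below the Hamming bound.


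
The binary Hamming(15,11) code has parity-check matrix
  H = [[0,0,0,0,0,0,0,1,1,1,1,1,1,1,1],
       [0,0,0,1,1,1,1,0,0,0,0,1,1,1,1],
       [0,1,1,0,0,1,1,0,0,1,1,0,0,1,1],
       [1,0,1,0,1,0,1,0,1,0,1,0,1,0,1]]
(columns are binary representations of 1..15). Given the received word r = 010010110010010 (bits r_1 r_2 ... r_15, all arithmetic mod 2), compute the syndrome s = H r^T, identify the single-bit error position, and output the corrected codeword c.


s = (1, 1, 0, 1)^T, error position = 13, corrected codeword c = 010010110010110

Compute s = H r^T mod 2 one row at a time:
  s_1 = 1 + 0 + 0 + 1 + 0 + 0 + 1 + 0 = 3 ≡ 1 (mod 2).
  s_2 = 0 + 1 + 0 + 1 + 0 + 0 + 1 + 0 = 3 ≡ 1 (mod 2).
  s_3 = 1 + 0 + 0 + 1 + 0 + 1 + 1 + 0 = 4 ≡ 0 (mod 2).
  s_4 = 0 + 0 + 1 + 1 + 0 + 1 + 0 + 0 = 3 ≡ 1 (mod 2).
s = (1, 1, 0, 1)^T — this equals column 13 of H (binary 1101), so error is at position 13.
Correct: flip bit 13 of r = 010010110010010 to get c = 010010110010110.


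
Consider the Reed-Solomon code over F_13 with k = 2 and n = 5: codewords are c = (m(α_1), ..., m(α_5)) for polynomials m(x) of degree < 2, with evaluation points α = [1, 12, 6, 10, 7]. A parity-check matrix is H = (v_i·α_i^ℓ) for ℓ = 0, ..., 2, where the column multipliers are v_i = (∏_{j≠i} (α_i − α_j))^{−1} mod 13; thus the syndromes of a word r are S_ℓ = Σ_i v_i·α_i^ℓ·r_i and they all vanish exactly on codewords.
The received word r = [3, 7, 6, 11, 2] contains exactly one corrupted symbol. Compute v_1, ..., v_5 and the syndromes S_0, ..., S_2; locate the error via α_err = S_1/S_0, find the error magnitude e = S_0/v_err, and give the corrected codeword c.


S = (2, 1, 7), error at position 5, error magnitude e = 11, c = [3, 7, 6, 11, 4].

Step 1: column multipliers v_i = (∏_{j≠i}(α_i − α_j))^{−1} mod 13.
  i = 1 (α = 1): (1−12)(1−6)(1−10)(1−7) = (−11)·(−5)·(−9)·(−6) = 2970 ≡ 6, so v_1 = 6^{−1} = 11 (mod 13).
  i = 2 (α = 12): (12−1)(12−6)(12−10)(12−7) = 11·6·2·5 = 660 ≡ 10, so v_2 = 10^{−1} = 4 (mod 13).
  i = 3 (α = 6): (6−1)(6−12)(6−10)(6−7) = 5·(−6)·(−4)·(−1) = −120 ≡ 10, so v_3 = 10^{−1} = 4 (mod 13).
  i = 4 (α = 10): (10−1)(10−12)(10−6)(10−7) = 9·(−2)·4·3 = −216 ≡ 5, so v_4 = 5^{−1} = 8 (mod 13).
  i = 5 (α = 7): (7−1)(7−12)(7−6)(7−10) = 6·(−5)·1·(−3) = 90 ≡ 12, so v_5 = 12^{−1} = 12 (mod 13).
  v = [11, 4, 4, 8, 12].
Step 2: syndromes of r = [3, 7, 6, 11, 2] (all sums mod 13).
  S_0 = Σ v_i r_i = 11·3 + 4·7 + 4·6 + 8·11 + 12·2 = 197 ≡ 2.
  S_1 = Σ v_i α_i r_i = 11·1·3 + 4·12·7 + 4·6·6 + 8·10·11 + 12·7·2 = 1561 ≡ 1.
  α_i^2 mod 13 = [1, 1, 10, 9, 10].
  S_2 = Σ v_i α_i^2 r_i = 11·1·3 + 4·1·7 + 4·10·6 + 8·9·11 + 12·10·2 = 1333 ≡ 7.
  S = (2, 1, 7) ≠ 0, so r is not a codeword (an error is present).
Step 3: locate the error. For a single error e at position i, S_ℓ = v_i·e·α_i^ℓ, so α_err = S_1/S_0.
  S_0^{−1} = 2^{−1} = 7 (mod 13), so α_err = 1·7 = 7 ≡ 7 = α_5. Error position i = 5.
  Consistency check: S_2/S_1 = 7·1 = 7 ≡ 7 = α_err ✓ (single-error assumption holds).
Step 4: error magnitude e = S_0/v_5 = S_0·∏_{j≠5}(α_5 − α_j) = 2·12 = 24 ≡ 11 (mod 13).
Step 5: correct position 5: c_5 = r_5 − e = 2 − 11 ≡ 4 (mod 13). Hence c = [3, 7, 6, 11, 4].
  Check: interpolating c through the α_i gives m(x) = 5 + 11·x (degree < 2) with m(α_i) = c_i for every i, so c is indeed a codeword.


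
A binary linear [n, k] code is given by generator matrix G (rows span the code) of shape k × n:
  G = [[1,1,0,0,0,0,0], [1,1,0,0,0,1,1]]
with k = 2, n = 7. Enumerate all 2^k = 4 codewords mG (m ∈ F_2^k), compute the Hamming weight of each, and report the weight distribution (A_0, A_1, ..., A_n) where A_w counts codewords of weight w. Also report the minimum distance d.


Weight distribution: A_0 = 1, A_2 = 2, A_4 = 1. Minimum distance d = 2.

Enumerate all 2^2 = 4 messages m ∈ F_2^2.
For each, compute codeword c = mG in F_2^7, then tally its weight.
  m = 00 → c = 0000000, weight = 0.
  m = 10 → c = 1100000, weight = 2.
  m = 01 → c = 1100011, weight = 4.
  m = 11 → c = 0000011, weight = 2.
Tally weights:
  weight 0: 1 codewords.
  weight 2: 2 codewords.
  weight 4: 1 codewords.
Minimum distance d = smallest w > 0 with A_w > 0 = 2.
Sanity: Σ A_w = 4 = 2^2 = 4 ✓.


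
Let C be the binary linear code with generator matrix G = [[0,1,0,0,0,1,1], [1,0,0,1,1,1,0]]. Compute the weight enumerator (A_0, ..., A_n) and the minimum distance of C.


Weight distribution: A_0 = 1, A_3 = 1, A_4 = 1, A_5 = 1. Minimum distance d = 3.

Enumerate all 2^2 = 4 messages m ∈ F_2^2.
For each, compute codeword c = mG in F_2^7, then tally its weight.
  m = 00 → c = 0000000, weight = 0.
  m = 10 → c = 0100011, weight = 3.
  m = 01 → c = 1001110, weight = 4.
  m = 11 → c = 1101101, weight = 5.
Tally weights:
  weight 0: 1 codewords.
  weight 3: 1 codewords.
  weight 4: 1 codewords.
  weight 5: 1 codewords.
Minimum distance d = smallest w > 0 with A_w > 0 = 3.
Sanity: Σ A_w = 4 = 2^2 = 4 ✓.


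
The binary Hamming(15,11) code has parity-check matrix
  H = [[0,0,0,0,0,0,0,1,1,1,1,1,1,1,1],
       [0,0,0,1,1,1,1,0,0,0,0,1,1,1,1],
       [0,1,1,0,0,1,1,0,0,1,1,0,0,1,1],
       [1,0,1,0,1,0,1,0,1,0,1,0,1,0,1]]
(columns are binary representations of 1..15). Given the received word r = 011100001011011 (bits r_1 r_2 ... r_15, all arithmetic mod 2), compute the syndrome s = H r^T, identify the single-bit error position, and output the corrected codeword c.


s = (1, 0, 1, 0)^T, error position = 10, corrected codeword c = 011100001111011

Compute s = H r^T mod 2 one row at a time:
  s_1 = 0 + 1 + 0 + 1 + 1 + 0 + 1 + 1 = 5 ≡ 1 (mod 2).
  s_2 = 1 + 0 + 0 + 0 + 1 + 0 + 1 + 1 = 4 ≡ 0 (mod 2).
  s_3 = 1 + 1 + 0 + 0 + 0 + 1 + 1 + 1 = 5 ≡ 1 (mod 2).
  s_4 = 0 + 1 + 0 + 0 + 1 + 1 + 0 + 1 = 4 ≡ 0 (mod 2).
s = (1, 0, 1, 0)^T — this equals column 10 of H (binary 1010), so error is at position 10.
Correct: flip bit 10 of r = 011100001011011 to get c = 011100001111011.


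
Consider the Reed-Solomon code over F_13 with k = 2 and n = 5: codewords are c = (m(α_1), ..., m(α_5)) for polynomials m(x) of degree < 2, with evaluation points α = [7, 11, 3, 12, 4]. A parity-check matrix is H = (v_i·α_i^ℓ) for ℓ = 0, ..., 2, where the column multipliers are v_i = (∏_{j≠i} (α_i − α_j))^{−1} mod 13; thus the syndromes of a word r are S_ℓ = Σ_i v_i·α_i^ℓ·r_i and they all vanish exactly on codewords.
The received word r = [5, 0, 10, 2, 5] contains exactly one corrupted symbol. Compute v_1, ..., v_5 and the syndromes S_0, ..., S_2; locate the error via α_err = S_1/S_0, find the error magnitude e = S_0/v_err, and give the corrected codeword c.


S = (6, 11, 5), error at position 5, error magnitude e = 6, c = [5, 0, 10, 2, 12].

Step 1: column multipliers v_i = (∏_{j≠i}(α_i − α_j))^{−1} mod 13.
  i = 1 (α = 7): (7−11)(7−3)(7−12)(7−4) = (−4)·4·(−5)·3 = 240 ≡ 6, so v_1 = 6^{−1} = 11 (mod 13).
  i = 2 (α = 11): (11−7)(11−3)(11−12)(11−4) = 4·8·(−1)·7 = −224 ≡ 10, so v_2 = 10^{−1} = 4 (mod 13).
  i = 3 (α = 3): (3−7)(3−11)(3−12)(3−4) = (−4)·(−8)·(−9)·(−1) = 288 ≡ 2, so v_3 = 2^{−1} = 7 (mod 13).
  i = 4 (α = 12): (12−7)(12−11)(12−3)(12−4) = 5·1·9·8 = 360 ≡ 9, so v_4 = 9^{−1} = 3 (mod 13).
  i = 5 (α = 4): (4−7)(4−11)(4−3)(4−12) = (−3)·(−7)·1·(−8) = −168 ≡ 1, so v_5 = 1^{−1} = 1 (mod 13).
  v = [11, 4, 7, 3, 1].
Step 2: syndromes of r = [5, 0, 10, 2, 5] (all sums mod 13).
  S_0 = Σ v_i r_i = 11·5 + 4·0 + 7·10 + 3·2 + 1·5 = 136 ≡ 6.
  S_1 = Σ v_i α_i r_i = 11·7·5 + 4·11·0 + 7·3·10 + 3·12·2 + 1·4·5 = 687 ≡ 11.
  α_i^2 mod 13 = [10, 4, 9, 1, 3].
  S_2 = Σ v_i α_i^2 r_i = 11·10·5 + 4·4·0 + 7·9·10 + 3·1·2 + 1·3·5 = 1201 ≡ 5.
  S = (6, 11, 5) ≠ 0, so r is not a codeword (an error is present).
Step 3: locate the error. For a single error e at position i, S_ℓ = v_i·e·α_i^ℓ, so α_err = S_1/S_0.
  S_0^{−1} = 6^{−1} = 11 (mod 13), so α_err = 11·11 = 121 ≡ 4 = α_5. Error position i = 5.
  Consistency check: S_2/S_1 = 5·6 = 30 ≡ 4 = α_err ✓ (single-error assumption holds).
Step 4: error magnitude e = S_0/v_5 = S_0·∏_{j≠5}(α_5 − α_j) = 6·1 = 6 ≡ 6 (mod 13).
Step 5: correct position 5: c_5 = r_5 − e = 5 − 6 ≡ 12 (mod 13). Hence c = [5, 0, 10, 2, 12].
  Check: interpolating c through the α_i gives m(x) = 4 + 2·x (degree < 2) with m(α_i) = c_i for every i, so c is indeed a codeword.
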